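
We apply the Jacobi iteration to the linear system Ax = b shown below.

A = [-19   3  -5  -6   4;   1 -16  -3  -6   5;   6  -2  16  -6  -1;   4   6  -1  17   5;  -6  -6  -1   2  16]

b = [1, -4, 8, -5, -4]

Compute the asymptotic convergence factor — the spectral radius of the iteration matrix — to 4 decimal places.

0.8722

A = D + L + U where D = diag(-19, -16, 16, 17, 16).
Jacobi T = -D⁻¹(L+U): T[2,1] = -(-2)/(16) = +0.1250; T[2,2] = 0.
  T[0,:] = [+0.0000 +0.1579 -0.2632 -0.3158 +0.2105]
  T[1,:] = [+0.0625 +0.0000 -0.1875 -0.3750 +0.3125]
  T[2,:] = [-0.3750 +0.1250 +0.0000 +0.3750 +0.0625]
  T[3,:] = [-0.2353 -0.3529 +0.0588 +0.0000 -0.2941]
  T[4,:] = [+0.3750 +0.3750 +0.0625 -0.1250 +0.0000]
moduli |λ_i(T)| = 0.8722, 0.4210, 0.3289, 0.2155, 0.0932.
ρ(T) = max|λ| = 0.8722; 0.8722 < 1, so it converges for any x₀.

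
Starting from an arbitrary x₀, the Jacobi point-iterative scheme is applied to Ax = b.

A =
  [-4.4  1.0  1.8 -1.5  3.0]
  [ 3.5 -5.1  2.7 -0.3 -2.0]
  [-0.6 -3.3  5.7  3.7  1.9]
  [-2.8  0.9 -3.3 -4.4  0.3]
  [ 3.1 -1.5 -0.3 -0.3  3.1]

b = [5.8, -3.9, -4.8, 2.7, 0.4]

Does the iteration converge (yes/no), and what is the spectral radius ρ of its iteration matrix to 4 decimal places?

Split A = D + L + U, D = diag(-4.4, -5.1, 5.7, -4.4, 3.1).
T_J = -D⁻¹(L+U): T[3,1] = -(0.9)/(-4.4) = +0.2045; T[3,3] = 0.
  T[0,:] = [+0.0000 +0.2273 +0.4091 -0.3409 +0.6818]
  T[1,:] = [+0.6863 +0.0000 +0.5294 -0.0588 -0.3922]
  T[2,:] = [+0.1053 +0.5789 +0.0000 -0.6491 -0.3333]
  T[3,:] = [-0.6364 +0.2045 -0.7500 +0.0000 +0.0682]
  T[4,:] = [-1.0000 +0.4839 +0.0968 +0.0968 +0.0000]
|roots of det(T-λI)|: 1.1950, 0.9449, 0.9449, 0.9057, 0.0741.
ρ(T) = max|λ| = 1.1950; 1.1950 > 1 ⇒ diverges.

no, ρ = 1.1950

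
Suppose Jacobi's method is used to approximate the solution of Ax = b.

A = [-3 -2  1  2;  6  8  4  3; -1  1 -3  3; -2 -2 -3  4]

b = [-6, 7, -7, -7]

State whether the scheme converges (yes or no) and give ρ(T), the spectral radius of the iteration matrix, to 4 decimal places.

Diagonal D = diag(-3, 8, -3, 4); L, U strict lower/upper.
Jacobi T = -D⁻¹(L+U): T[2,0] = -(-1)/(-3) = -0.3333; T[2,2] = 0.
  T[0,:] = [+0.0000 -0.6667 +0.3333 +0.6667]
  T[1,:] = [-0.7500 +0.0000 -0.5000 -0.3750]
  T[2,:] = [-0.3333 +0.3333 +0.0000 +1.0000]
  T[3,:] = [+0.5000 +0.5000 +0.7500 +0.0000]
eigenvalue magnitudes: 1.1639, 0.9551, 0.9551, 0.4252.
spectral radius ρ = 1.1639; 1.1639 > 1 ⇒ diverges.

no, ρ = 1.1639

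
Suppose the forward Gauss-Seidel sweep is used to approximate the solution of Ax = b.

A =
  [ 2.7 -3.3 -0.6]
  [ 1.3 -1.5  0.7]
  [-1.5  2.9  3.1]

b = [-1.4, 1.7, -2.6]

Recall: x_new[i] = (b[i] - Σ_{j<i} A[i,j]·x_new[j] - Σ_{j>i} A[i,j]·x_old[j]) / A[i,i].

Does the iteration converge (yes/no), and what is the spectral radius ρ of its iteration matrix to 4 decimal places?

Diagonal D = diag(2.7, -1.5, 3.1); L, U strict lower/upper.
GS T = -(D+L)⁻¹U: row 0 first, T[0,1] = -(-3.3)/(2.7) = +1.2222; later rows by forward substitution.
  T[0,:] = [+0.0000 +1.2222 +0.2222]
  T[1,:] = [+0.0000 +1.0593 +0.6593]
  T[2,:] = [+0.0000 -0.3995 -0.5092]
moduli |λ_i(T)| = 0.8680, 0.3180, 0.0000.
ρ(T) = max|λ| = 0.8680; 0.8680 < 1: convergent.

yes, ρ = 0.8680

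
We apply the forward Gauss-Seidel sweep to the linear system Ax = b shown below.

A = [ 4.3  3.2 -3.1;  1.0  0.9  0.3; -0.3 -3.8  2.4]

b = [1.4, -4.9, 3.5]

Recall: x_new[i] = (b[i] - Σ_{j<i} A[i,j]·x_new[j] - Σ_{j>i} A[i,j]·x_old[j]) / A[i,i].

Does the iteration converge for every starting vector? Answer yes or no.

Diagonal D = diag(4.3, 0.9, 2.4); L, U strict lower/upper.
T_GS = -(D+L)⁻¹U: row 0 first, T[0,1] = -(3.2)/(4.3) = -0.7442; later rows by forward substitution.
  T[0,:] = [+0.0000 -0.7442 +0.7209]
  T[1,:] = [+0.0000 +0.8269 -1.1344]
  T[2,:] = [+0.0000 +1.2162 -1.7060]
|eigenvalues of T|: 0.9131, 0.0340, 0.0000.
spectral radius ρ = 0.9131; 0.9131 < 1: convergent.

yes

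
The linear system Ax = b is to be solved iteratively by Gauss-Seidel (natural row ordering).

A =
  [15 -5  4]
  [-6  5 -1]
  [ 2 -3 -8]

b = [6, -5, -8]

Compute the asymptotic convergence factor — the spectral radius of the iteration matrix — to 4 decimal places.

0.4182

Split A = D + L + U, D = diag(15, 5, -8).
GS T = -(D+L)⁻¹U: row 0 first, T[0,2] = -(4)/(15) = -0.2667; later rows by forward substitution.
  T[0,:] = [+0.0000 +0.3333 -0.2667]
  T[1,:] = [+0.0000 +0.4000 -0.1200]
  T[2,:] = [+0.0000 -0.0667 -0.0217]
moduli |λ_i(T)| = 0.4182, 0.0399, 0.0000.
spectral radius ρ = 0.4182; 0.4182 < 1 ⇒ converges.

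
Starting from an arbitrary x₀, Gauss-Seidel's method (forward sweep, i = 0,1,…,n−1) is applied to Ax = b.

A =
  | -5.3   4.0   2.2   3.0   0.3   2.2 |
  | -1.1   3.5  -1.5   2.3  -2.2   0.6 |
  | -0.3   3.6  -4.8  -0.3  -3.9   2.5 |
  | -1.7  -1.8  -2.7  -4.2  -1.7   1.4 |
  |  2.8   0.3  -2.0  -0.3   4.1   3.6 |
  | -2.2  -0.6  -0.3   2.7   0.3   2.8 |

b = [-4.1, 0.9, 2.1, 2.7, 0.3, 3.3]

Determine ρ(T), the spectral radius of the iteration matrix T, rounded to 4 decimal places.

Split A = D + L + U, D = diag(-5.3, 3.5, -4.8, -4.2, 4.1, 2.8).
Gauss-Seidel: T = -(D+L)⁻¹U, row 0 first, T[0,5] = -(2.2)/(-5.3) = +0.4151; later rows by forward substitution.
  T[0,:] = [+0.0000  +0.7547  +0.4151  +0.5660  +0.0566  +0.4151]
  T[1,:] = [+0.0000  +0.2372  +0.5590  -0.4792  +0.6464  -0.0410]
  T[2,:] = [+0.0000  +0.1307  +0.3933  -0.4573  -0.3313  +0.4642]
  T[3,:] = [+0.0000  -0.4912  -0.6605  +0.2703  -0.4917  -0.1155]
  T[4,:] = [+0.0000  -0.5049  -0.1808  -0.5548  -0.2835  -0.9406]
  T[5,:] = [+0.0000  +1.1856  +1.1443  +0.0919  +0.6520  +0.5793]
|roots of det(T-λI)|: 1.4319, 0.4876, 0.4876, 0.2674, 0.0620, 0.0000.
ρ(T) = max|λ| = 1.4319; 1.4319 > 1: divergent.

1.4319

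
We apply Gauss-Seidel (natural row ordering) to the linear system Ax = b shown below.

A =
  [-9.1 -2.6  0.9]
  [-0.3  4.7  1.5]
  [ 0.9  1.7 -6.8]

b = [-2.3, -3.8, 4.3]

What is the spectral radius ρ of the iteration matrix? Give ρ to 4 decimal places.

0.1592

Split A = D + L + U, D = diag(-9.1, 4.7, -6.8).
Gauss-Seidel: T = -(D+L)⁻¹U, row 0 first, T[0,1] = -(-2.6)/(-9.1) = -0.2857; later rows by forward substitution.
  T[0,:] = [+0.0000, -0.2857, +0.0989]
  T[1,:] = [+0.0000, -0.0182, -0.3128]
  T[2,:] = [+0.0000, -0.0424, -0.0651]
|eigenvalues of T|: 0.1592, 0.0758, 0.0000.
spectral radius ρ = 0.1592; 0.1592 < 1: convergent.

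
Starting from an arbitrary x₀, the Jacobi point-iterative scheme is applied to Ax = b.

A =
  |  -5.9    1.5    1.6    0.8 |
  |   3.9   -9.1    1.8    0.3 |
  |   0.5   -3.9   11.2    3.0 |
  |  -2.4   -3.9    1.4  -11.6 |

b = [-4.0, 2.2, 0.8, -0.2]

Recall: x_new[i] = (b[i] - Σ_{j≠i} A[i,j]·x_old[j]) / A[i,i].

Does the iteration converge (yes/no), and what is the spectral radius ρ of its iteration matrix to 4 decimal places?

Diagonal D = diag(-5.9, -9.1, 11.2, -11.6); L, U strict lower/upper.
Jacobi T = -D⁻¹(L+U): T[1,2] = -(1.8)/(-9.1) = +0.1978; T[1,1] = 0.
  T[0,:] = [+0.0000 +0.2542 +0.2712 +0.1356]
  T[1,:] = [+0.4286 +0.0000 +0.1978 +0.0330]
  T[2,:] = [-0.0446 +0.3482 +0.0000 -0.2679]
  T[3,:] = [-0.2069 -0.3362 +0.1207 +0.0000]
|λ(T)| sorted: 0.5184, 0.3475, 0.3392, 0.3392.
spectral radius ρ = 0.5184; 0.5184 < 1: convergent.

yes, ρ = 0.5184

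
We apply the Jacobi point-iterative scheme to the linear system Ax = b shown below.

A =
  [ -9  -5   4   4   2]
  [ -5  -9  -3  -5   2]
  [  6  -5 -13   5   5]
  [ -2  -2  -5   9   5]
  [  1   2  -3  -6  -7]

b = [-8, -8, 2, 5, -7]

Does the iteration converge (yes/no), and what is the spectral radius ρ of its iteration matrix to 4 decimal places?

no, ρ = 1.1610

Split A = D + L + U, D = diag(-9, -9, -13, 9, -7).
Jacobi: T = -D⁻¹(L+U), T[3,4] = -(5)/(9) = -0.5556; T[3,3] = 0.
  T[0,:] = [+0.0000  -0.5556  +0.4444  +0.4444  +0.2222]
  T[1,:] = [-0.5556  +0.0000  -0.3333  -0.5556  +0.2222]
  T[2,:] = [+0.4615  -0.3846  +0.0000  +0.3846  +0.3846]
  T[3,:] = [+0.2222  +0.2222  +0.5556  +0.0000  -0.5556]
  T[4,:] = [+0.1429  +0.2857  -0.4286  -0.8571  +0.0000]
|eigenvalues of T|: 1.1610, 0.8818, 0.5504, 0.2054, 0.0658.
spectral radius ρ = 1.1610; 1.1610 > 1: divergent.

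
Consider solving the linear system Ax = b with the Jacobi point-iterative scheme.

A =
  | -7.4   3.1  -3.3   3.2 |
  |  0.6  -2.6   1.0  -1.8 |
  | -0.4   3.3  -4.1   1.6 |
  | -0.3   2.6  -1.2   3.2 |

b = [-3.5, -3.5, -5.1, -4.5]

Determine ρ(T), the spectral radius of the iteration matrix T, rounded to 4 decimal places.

Diagonal D = diag(-7.4, -2.6, -4.1, 3.2); L, U strict lower/upper.
T_J = -D⁻¹(L+U): T[3,1] = -(2.6)/(3.2) = -0.8125; T[3,3] = 0.
  T[0,:] = [+0.0000  +0.4189  -0.4459  +0.4324]
  T[1,:] = [+0.2308  +0.0000  +0.3846  -0.6923]
  T[2,:] = [-0.0976  +0.8049  +0.0000  +0.3902]
  T[3,:] = [+0.0938  -0.8125  +0.3750  +0.0000]
|roots of det(T-λI)|: 1.2952, 0.7391, 0.3774, 0.1787.
spectral radius ρ = 1.2952; 1.2952 > 1 ⇒ diverges.

1.2952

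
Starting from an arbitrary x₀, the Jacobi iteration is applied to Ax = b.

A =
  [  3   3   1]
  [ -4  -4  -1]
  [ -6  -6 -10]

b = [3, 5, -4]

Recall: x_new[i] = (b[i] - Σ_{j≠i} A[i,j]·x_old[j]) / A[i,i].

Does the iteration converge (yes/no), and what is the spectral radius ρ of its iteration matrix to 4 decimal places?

no, ρ = 1.2746

Write A = D+L+U with D = diag(3, -4, -10).
Jacobi: T = -D⁻¹(L+U), T[1,0] = -(-4)/(-4) = -1.0000; T[1,1] = 0.
  T[0,:] = [+0.0000  -1.0000  -0.3333]
  T[1,:] = [-1.0000  +0.0000  -0.2500]
  T[2,:] = [-0.6000  -0.6000  +0.0000]
moduli |λ_i(T)| = 1.2746, 1.0000, 0.2746.
ρ = 1.2746; 1.2746 > 1 ⇒ diverges.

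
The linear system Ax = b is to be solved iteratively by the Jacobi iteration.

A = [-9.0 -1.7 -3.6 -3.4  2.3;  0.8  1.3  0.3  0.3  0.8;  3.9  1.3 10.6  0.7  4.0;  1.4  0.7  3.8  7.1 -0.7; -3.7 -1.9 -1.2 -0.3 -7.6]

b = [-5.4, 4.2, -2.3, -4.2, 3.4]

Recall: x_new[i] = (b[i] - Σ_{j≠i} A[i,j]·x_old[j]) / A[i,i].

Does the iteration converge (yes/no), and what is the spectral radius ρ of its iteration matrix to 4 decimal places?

Let D = diag(-9, 1.3, 10.6, 7.1, -7.6); L, U the strict triangles.
T_J = -D⁻¹(L+U): T[1,2] = -(0.3)/(1.3) = -0.2308; T[1,1] = 0.
  T[0,:] = [+0.0000, -0.1889, -0.4000, -0.3778, +0.2556]
  T[1,:] = [-0.6154, +0.0000, -0.2308, -0.2308, -0.6154]
  T[2,:] = [-0.3679, -0.1226, +0.0000, -0.0660, -0.3774]
  T[3,:] = [-0.1972, -0.0986, -0.5352, +0.0000, +0.0986]
  T[4,:] = [-0.4868, -0.2500, -0.1579, -0.0395, +0.0000]
|roots of det(T-λI)|: 0.9406, 0.4133, 0.2978, 0.2978, 0.2352.
spectral radius ρ = 0.9406; 0.9406 < 1: convergent.

yes, ρ = 0.9406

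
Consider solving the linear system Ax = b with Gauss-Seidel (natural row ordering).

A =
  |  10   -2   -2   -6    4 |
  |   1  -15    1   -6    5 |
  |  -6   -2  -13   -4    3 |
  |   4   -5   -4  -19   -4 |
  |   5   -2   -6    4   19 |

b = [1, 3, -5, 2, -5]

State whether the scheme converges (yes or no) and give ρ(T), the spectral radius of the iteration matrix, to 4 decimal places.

A = D + L + U where D = diag(10, -15, -13, -19, 19).
T_GS = -(D+L)⁻¹U: row 0 first, T[0,2] = -(-2)/(10) = +0.2000; later rows by forward substitution.
  T[0,:] = [+0.0000 +0.2000 +0.2000 +0.6000 -0.4000]
  T[1,:] = [+0.0000 +0.0133 +0.0800 -0.3600 +0.3067]
  T[2,:] = [+0.0000 -0.0944 -0.1046 -0.5292 +0.3682]
  T[3,:] = [+0.0000 +0.0585 +0.0431 +0.3325 -0.4530]
  T[4,:] = [+0.0000 -0.0933 -0.0863 -0.4329 +0.3492]
|λ(T)| sorted: 0.6163, 0.1274, 0.1247, 0.0232, 0.0000.
spectral radius ρ = 0.6163; 0.6163 < 1, so it converges for any x₀.

yes, ρ = 0.6163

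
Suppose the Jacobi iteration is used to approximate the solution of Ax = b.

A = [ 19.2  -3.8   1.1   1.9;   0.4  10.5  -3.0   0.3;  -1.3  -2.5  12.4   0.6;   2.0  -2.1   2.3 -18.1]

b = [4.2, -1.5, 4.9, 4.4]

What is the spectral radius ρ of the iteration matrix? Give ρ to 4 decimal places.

0.2498

Diagonal D = diag(19.2, 10.5, 12.4, -18.1); L, U strict lower/upper.
Jacobi: T = -D⁻¹(L+U), T[3,1] = -(-2.1)/(-18.1) = -0.1160; T[3,3] = 0.
  T[0,:] = [+0.0000  +0.1979  -0.0573  -0.0990]
  T[1,:] = [-0.0381  +0.0000  +0.2857  -0.0286]
  T[2,:] = [+0.1048  +0.2016  +0.0000  -0.0484]
  T[3,:] = [+0.1105  -0.1160  +0.1271  +0.0000]
|roots of det(T-λI)|: 0.2498, 0.1607, 0.1334, 0.1334.
spectral radius ρ = 0.2498; 0.2498 < 1 ⇒ converges.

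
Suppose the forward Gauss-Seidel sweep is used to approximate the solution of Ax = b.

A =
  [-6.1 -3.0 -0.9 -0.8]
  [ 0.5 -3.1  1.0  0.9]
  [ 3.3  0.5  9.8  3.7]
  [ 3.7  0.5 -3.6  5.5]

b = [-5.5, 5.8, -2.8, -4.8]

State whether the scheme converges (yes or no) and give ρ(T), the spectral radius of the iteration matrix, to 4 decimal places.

yes, ρ = 0.5687

Let D = diag(-6.1, -3.1, 9.8, 5.5); L, U the strict triangles.
GS T = -(D+L)⁻¹U: row 0 first, T[0,2] = -(-0.9)/(-6.1) = -0.1475; later rows by forward substitution.
  T[0,:] = [+0.0000 -0.4918 -0.1475 -0.1311]
  T[1,:] = [+0.0000 -0.0793 +0.2988 +0.2692]
  T[2,:] = [+0.0000 +0.1697 +0.0344 -0.3471]
  T[3,:] = [+0.0000 +0.4491 +0.0946 -0.1635]
eigenvalue magnitudes: 0.5687, 0.2662, 0.2662, 0.0000.
ρ(T) = max|λ| = 0.5687; 0.5687 < 1 ⇒ converges.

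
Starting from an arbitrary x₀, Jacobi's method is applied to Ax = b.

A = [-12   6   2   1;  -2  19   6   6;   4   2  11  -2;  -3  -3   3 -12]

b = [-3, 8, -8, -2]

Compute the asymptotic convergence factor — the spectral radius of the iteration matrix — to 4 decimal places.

Split A = D + L + U, D = diag(-12, 19, 11, -12).
Jacobi: T = -D⁻¹(L+U), T[3,2] = -(3)/(-12) = +0.2500; T[3,3] = 0.
  T[0,:] = [+0.0000 +0.5000 +0.1667 +0.0833]
  T[1,:] = [+0.1053 +0.0000 -0.3158 -0.3158]
  T[2,:] = [-0.3636 -0.1818 +0.0000 +0.1818]
  T[3,:] = [-0.2500 -0.2500 +0.2500 +0.0000]
|eigenvalues of T|: 0.6127, 0.3660, 0.3660, 0.2332.
ρ = 0.6127; 0.6127 < 1, so it converges for any x₀.

0.6127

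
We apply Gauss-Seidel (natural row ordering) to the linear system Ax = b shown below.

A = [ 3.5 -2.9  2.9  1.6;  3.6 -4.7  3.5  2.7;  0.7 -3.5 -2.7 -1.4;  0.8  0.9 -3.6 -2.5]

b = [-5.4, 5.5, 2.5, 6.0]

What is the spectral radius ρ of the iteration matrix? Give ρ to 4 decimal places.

Diagonal D = diag(3.5, -4.7, -2.7, -2.5); L, U strict lower/upper.
T_GS = -(D+L)⁻¹U: row 0 first, T[0,3] = -(1.6)/(3.5) = -0.4571; later rows by forward substitution.
  T[0,:] = [+0.0000 +0.8286 -0.8286 -0.4571]
  T[1,:] = [+0.0000 +0.6347 +0.1100 +0.2243]
  T[2,:] = [+0.0000 -0.6079 -0.3574 -0.9278]
  T[3,:] = [+0.0000 +1.3690 +0.2892 +1.2705]
eigenvalue magnitudes: 1.3833, 0.3664, 0.2020, 0.0000.
ρ = 1.3833; 1.3833 > 1 ⇒ diverges.

1.3833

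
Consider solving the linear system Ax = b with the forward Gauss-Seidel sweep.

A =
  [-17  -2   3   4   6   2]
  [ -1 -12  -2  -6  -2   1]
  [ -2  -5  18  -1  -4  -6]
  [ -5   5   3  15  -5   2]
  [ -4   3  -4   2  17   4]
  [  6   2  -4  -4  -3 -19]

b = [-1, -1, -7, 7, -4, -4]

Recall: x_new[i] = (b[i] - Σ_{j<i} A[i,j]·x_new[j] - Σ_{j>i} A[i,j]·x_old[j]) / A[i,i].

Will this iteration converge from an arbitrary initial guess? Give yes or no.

Split A = D + L + U, D = diag(-17, -12, 18, 15, 17, -19).
Gauss-Seidel: T = -(D+L)⁻¹U, row 0 first, T[0,5] = -(2)/(-17) = +0.1176; later rows by forward substitution.
  T[0,:] = [+0.0000 -0.1176 +0.1765 +0.2353 +0.3529 +0.1176]
  T[1,:] = [+0.0000 +0.0098 -0.1814 -0.5196 -0.1961 +0.0735]
  T[2,:] = [+0.0000 -0.0103 -0.0308 -0.0626 +0.2070 +0.3668]
  T[3,:] = [+0.0000 -0.0404 +0.1254 +0.2642 +0.4749 -0.1920]
  T[4,:] = [+0.0000 -0.0271 +0.0515 +0.1012 +0.1105 -0.1117]
  T[5,:] = [+0.0000 -0.0212 +0.0086 -0.0388 -0.0702 +0.0257]
eigenvalue magnitudes: 0.5013, 0.1057, 0.1043, 0.1043, 0.0468, 0.0000.
spectral radius ρ = 0.5013; 0.5013 < 1: convergent.

yes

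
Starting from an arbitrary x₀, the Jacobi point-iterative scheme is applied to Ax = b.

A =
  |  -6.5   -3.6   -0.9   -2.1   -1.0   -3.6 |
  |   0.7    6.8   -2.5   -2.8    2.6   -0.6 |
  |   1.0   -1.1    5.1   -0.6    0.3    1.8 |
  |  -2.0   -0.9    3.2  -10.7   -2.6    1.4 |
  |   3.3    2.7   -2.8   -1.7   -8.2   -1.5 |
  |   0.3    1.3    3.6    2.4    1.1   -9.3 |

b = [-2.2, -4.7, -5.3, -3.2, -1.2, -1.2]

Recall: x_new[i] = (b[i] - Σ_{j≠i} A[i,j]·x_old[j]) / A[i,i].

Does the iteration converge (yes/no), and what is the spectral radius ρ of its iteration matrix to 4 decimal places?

Diagonal D = diag(-6.5, 6.8, 5.1, -10.7, -8.2, -9.3); L, U strict lower/upper.
Jacobi T = -D⁻¹(L+U): T[4,3] = -(-1.7)/(-8.2) = -0.2073; T[4,4] = 0.
  T[0,:] = [+0.0000, -0.5538, -0.1385, -0.3231, -0.1538, -0.5538]
  T[1,:] = [-0.1029, +0.0000, +0.3676, +0.4118, -0.3824, +0.0882]
  T[2,:] = [-0.1961, +0.2157, +0.0000, +0.1176, -0.0588, -0.3529]
  T[3,:] = [-0.1869, -0.0841, +0.2991, +0.0000, -0.2430, +0.1308]
  T[4,:] = [+0.4024, +0.3293, -0.3415, -0.2073, +0.0000, -0.1829]
  T[5,:] = [+0.0323, +0.1398, +0.3871, +0.2581, +0.1183, +0.0000]
|eigenvalues of T|: 0.8214, 0.5319, 0.5319, 0.4398, 0.4398, 0.2438.
spectral radius ρ = 0.8214; 0.8214 < 1 ⇒ converges.

yes, ρ = 0.8214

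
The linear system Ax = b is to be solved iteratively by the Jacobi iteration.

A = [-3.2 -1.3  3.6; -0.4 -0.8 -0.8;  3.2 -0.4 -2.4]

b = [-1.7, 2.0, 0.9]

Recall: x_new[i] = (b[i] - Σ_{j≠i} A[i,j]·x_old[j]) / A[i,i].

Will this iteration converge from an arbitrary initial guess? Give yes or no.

Diagonal D = diag(-3.2, -0.8, -2.4); L, U strict lower/upper.
Jacobi T = -D⁻¹(L+U): T[1,0] = -(-0.4)/(-0.8) = -0.5000; T[1,1] = 0.
  T[0,:] = [+0.0000  -0.4062  +1.1250]
  T[1,:] = [-0.5000  +0.0000  -1.0000]
  T[2,:] = [+1.3333  -0.1667  +0.0000]
|roots of det(T-λI)|: 1.5132, 1.1471, 0.3661.
spectral radius ρ = 1.5132; 1.5132 > 1 ⇒ diverges.

no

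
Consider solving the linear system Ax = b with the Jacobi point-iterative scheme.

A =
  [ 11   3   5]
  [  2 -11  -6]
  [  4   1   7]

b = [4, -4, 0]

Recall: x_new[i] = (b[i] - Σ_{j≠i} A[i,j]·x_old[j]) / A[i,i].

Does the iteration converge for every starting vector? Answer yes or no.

Let D = diag(11, -11, 7); L, U the strict triangles.
Jacobi: T = -D⁻¹(L+U), T[0,1] = -(3)/(11) = -0.2727; T[0,0] = 0.
  T[0,:] = [+0.0000  -0.2727  -0.4545]
  T[1,:] = [+0.1818  +0.0000  -0.5455]
  T[2,:] = [-0.5714  -0.1429  +0.0000]
moduli |λ_i(T)| = 0.6351, 0.3395, 0.3395.
ρ(T) = max|λ| = 0.6351; 0.6351 < 1, so it converges for any x₀.

yes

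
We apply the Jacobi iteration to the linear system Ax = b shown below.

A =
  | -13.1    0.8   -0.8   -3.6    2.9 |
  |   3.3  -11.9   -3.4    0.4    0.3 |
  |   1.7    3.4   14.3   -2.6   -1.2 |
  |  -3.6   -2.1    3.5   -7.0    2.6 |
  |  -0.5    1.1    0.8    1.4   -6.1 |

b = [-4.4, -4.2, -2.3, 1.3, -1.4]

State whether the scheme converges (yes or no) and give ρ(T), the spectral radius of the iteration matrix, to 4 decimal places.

yes, ρ = 0.6645

Diagonal D = diag(-13.1, -11.9, 14.3, -7, -6.1); L, U strict lower/upper.
Jacobi: T = -D⁻¹(L+U), T[4,0] = -(-0.5)/(-6.1) = -0.0820; T[4,4] = 0.
  T[0,:] = [+0.0000  +0.0611  -0.0611  -0.2748  +0.2214]
  T[1,:] = [+0.2773  +0.0000  -0.2857  +0.0336  +0.0252]
  T[2,:] = [-0.1189  -0.2378  +0.0000  +0.1818  +0.0839]
  T[3,:] = [-0.5143  -0.3000  +0.5000  +0.0000  +0.3714]
  T[4,:] = [-0.0820  +0.1803  +0.1311  +0.2295  +0.0000]
eigenvalue magnitudes: 0.6645, 0.4122, 0.4122, 0.2116, 0.0751.
spectral radius ρ = 0.6645; 0.6645 < 1, so it converges for any x₀.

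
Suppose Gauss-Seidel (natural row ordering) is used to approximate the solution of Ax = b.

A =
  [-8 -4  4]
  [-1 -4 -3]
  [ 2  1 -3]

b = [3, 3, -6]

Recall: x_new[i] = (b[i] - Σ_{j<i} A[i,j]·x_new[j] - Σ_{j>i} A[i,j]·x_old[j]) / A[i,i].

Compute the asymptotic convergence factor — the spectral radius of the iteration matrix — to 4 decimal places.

0.5902

Write A = D+L+U with D = diag(-8, -4, -3).
T_GS = -(D+L)⁻¹U: row 0 first, T[0,2] = -(4)/(-8) = +0.5000; later rows by forward substitution.
  T[0,:] = [+0.0000 -0.5000 +0.5000]
  T[1,:] = [+0.0000 +0.1250 -0.8750]
  T[2,:] = [+0.0000 -0.2917 +0.0417]
moduli |λ_i(T)| = 0.5902, 0.4236, 0.0000.
ρ = 0.5902; 0.5902 < 1 ⇒ converges.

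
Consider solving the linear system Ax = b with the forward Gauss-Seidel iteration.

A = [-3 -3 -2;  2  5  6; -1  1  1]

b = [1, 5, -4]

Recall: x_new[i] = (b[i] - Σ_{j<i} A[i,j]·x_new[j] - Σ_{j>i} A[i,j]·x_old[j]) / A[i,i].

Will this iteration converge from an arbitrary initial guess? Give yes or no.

Write A = D+L+U with D = diag(-3, 5, 1).
T_GS = -(D+L)⁻¹U: row 0 first, T[0,2] = -(-2)/(-3) = -0.6667; later rows by forward substitution.
  T[0,:] = [+0.0000  -1.0000  -0.6667]
  T[1,:] = [+0.0000  +0.4000  -0.9333]
  T[2,:] = [+0.0000  -1.4000  +0.2667]
|λ(T)| sorted: 1.4784, 0.8117, 0.0000.
spectral radius ρ = 1.4784; 1.4784 > 1: divergent.

no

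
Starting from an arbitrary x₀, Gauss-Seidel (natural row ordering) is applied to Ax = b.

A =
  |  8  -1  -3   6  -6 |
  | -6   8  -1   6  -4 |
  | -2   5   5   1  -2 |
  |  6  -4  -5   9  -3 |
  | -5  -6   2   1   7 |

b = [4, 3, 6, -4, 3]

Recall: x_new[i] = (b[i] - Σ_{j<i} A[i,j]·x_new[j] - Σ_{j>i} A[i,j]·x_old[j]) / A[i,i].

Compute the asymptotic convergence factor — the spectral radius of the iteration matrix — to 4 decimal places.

1.3231

Diagonal D = diag(8, 8, 5, 9, 7); L, U strict lower/upper.
GS T = -(D+L)⁻¹U: row 0 first, T[0,1] = -(-1)/(8) = +0.1250; later rows by forward substitution.
  T[0,:] = [+0.0000, +0.1250, +0.3750, -0.7500, +0.7500]
  T[1,:] = [+0.0000, +0.0938, +0.4062, -1.3125, +1.0625]
  T[2,:] = [+0.0000, -0.0438, -0.2562, +0.8125, -0.3625]
  T[3,:] = [+0.0000, -0.0660, -0.2118, +0.3681, +0.1042]
  T[4,:] = [+0.0000, +0.1916, +0.7195, -1.9454, +1.5351]
|roots of det(T-λI)|: 1.3231, 0.2657, 0.1363, 0.0155, 0.0000.
ρ = 1.3231; 1.3231 > 1, so it fails to converge.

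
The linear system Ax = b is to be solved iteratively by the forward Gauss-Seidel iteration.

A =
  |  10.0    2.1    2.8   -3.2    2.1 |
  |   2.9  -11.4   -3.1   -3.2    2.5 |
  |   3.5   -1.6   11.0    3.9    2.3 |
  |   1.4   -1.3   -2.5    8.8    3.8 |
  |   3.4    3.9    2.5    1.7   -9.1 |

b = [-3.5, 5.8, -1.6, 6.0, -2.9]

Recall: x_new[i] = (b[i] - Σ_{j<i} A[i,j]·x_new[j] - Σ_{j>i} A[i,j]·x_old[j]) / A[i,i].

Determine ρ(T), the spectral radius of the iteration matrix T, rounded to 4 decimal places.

0.5626

Write A = D+L+U with D = diag(10, -11.4, 11, 8.8, -9.1).
GS T = -(D+L)⁻¹U: row 0 first, T[0,3] = -(-3.2)/(10) = +0.3200; later rows by forward substitution.
  T[0,:] = [+0.0000, -0.2100, -0.2800, +0.3200, -0.2100]
  T[1,:] = [+0.0000, -0.0534, -0.3432, -0.1993, +0.1659]
  T[2,:] = [+0.0000, +0.0590, +0.0392, -0.4854, -0.1181]
  T[3,:] = [+0.0000, +0.0423, +0.0050, -0.2182, -0.4075]
  T[4,:] = [+0.0000, -0.0772, -0.2400, -0.1400, -0.1159]
|roots of det(T-λI)|: 0.5626, 0.3128, 0.3128, 0.0594, 0.0000.
ρ = 0.5626; 0.5626 < 1: convergent.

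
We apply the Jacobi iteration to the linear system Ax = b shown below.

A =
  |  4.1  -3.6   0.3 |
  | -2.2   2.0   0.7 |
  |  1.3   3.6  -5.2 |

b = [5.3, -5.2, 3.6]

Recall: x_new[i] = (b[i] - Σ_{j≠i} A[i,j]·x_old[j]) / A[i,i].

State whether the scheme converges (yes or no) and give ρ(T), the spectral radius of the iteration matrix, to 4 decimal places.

Split A = D + L + U, D = diag(4.1, 2, -5.2).
T_J = -D⁻¹(L+U): T[2,1] = -(3.6)/(-5.2) = +0.6923; T[2,2] = 0.
  T[0,:] = [+0.0000  +0.8780  -0.0732]
  T[1,:] = [+1.1000  +0.0000  -0.3500]
  T[2,:] = [+0.2500  +0.6923  +0.0000]
|roots of det(T-λI)|: 0.9215, 0.7223, 0.1991.
ρ(T) = max|λ| = 0.9215; 0.9215 < 1 ⇒ converges.

yes, ρ = 0.9215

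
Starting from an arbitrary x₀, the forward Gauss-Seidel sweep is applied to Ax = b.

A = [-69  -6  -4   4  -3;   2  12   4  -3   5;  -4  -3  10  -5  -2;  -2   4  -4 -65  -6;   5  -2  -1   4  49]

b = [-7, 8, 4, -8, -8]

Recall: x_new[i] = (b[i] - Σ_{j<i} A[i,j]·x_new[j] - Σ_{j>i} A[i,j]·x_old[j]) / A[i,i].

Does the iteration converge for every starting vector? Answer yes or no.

yes

Diagonal D = diag(-69, 12, 10, -65, 49); L, U strict lower/upper.
GS T = -(D+L)⁻¹U: row 0 first, T[0,1] = -(-6)/(-69) = -0.0870; later rows by forward substitution.
  T[0,:] = [+0.0000 -0.0870 -0.0580 +0.0580 -0.0435]
  T[1,:] = [+0.0000 +0.0145 -0.3237 +0.2403 -0.4094]
  T[2,:] = [+0.0000 -0.0304 -0.1203 +0.5953 +0.0598]
  T[3,:] = [+0.0000 +0.0054 -0.0107 -0.0236 -0.1198]
  T[4,:] = [+0.0000 +0.0084 -0.0089 +0.0180 -0.0013]
|roots of det(T-λI)|: 0.1774, 0.1085, 0.1085, 0.0654, 0.0000.
ρ(T) = max|λ| = 0.1774; 0.1774 < 1: convergent.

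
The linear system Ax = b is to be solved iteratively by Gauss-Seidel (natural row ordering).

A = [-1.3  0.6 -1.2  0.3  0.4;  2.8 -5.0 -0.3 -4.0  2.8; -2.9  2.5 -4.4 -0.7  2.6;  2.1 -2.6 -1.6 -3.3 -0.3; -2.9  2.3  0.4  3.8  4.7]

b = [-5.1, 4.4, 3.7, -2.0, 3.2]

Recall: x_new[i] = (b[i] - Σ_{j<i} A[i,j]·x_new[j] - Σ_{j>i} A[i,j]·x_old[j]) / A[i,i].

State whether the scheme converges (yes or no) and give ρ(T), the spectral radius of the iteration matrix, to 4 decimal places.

A = D + L + U where D = diag(-1.3, -5, -4.4, -3.3, 4.7).
T_GS = -(D+L)⁻¹U: row 0 first, T[0,2] = -(-1.2)/(-1.3) = -0.9231; later rows by forward substitution.
  T[0,:] = [+0.0000  +0.4615  -0.9231  +0.2308  +0.3077]
  T[1,:] = [+0.0000  +0.2585  -0.5769  -0.6708  +0.7323]
  T[2,:] = [+0.0000  -0.1573  +0.2806  -0.6923  +0.8042]
  T[3,:] = [+0.0000  +0.1664  -0.2689  +1.0110  -0.8620]
  T[4,:] = [+0.0000  +0.0372  -0.0937  -0.2878  +0.4600]
moduli |λ_i(T)| = 1.3725, 0.4281, 0.2074, 0.0020, 0.0000.
ρ(T) = max|λ| = 1.3725; 1.3725 > 1, so it fails to converge.

no, ρ = 1.3725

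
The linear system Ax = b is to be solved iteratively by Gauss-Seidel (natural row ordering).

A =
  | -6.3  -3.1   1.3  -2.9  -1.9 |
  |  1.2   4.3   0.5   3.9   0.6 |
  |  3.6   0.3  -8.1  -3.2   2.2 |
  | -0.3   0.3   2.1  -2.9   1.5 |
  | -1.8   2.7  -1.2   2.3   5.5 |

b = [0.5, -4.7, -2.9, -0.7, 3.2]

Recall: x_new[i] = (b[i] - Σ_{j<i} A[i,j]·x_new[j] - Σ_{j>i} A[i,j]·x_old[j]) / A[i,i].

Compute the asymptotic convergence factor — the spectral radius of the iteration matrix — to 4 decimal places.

Diagonal D = diag(-6.3, 4.3, -8.1, -2.9, 5.5); L, U strict lower/upper.
T_GS = -(D+L)⁻¹U: row 0 first, T[0,3] = -(-2.9)/(-6.3) = -0.4603; later rows by forward substitution.
  T[0,:] = [+0.0000, -0.4921, +0.2063, -0.4603, -0.3016]
  T[1,:] = [+0.0000, +0.1373, -0.1739, -0.7785, -0.0554]
  T[2,:] = [+0.0000, -0.2136, +0.0853, -0.6285, +0.1355]
  T[3,:] = [+0.0000, -0.0896, +0.0224, -0.4880, +0.6408]
  T[4,:] = [+0.0000, -0.2376, +0.1621, +0.2985, -0.3099]
|roots of det(T-λI)|: 0.8330, 0.4842, 0.2627, 0.0361, 0.0000.
ρ = 0.8330; 0.8330 < 1, so it converges for any x₀.

0.8330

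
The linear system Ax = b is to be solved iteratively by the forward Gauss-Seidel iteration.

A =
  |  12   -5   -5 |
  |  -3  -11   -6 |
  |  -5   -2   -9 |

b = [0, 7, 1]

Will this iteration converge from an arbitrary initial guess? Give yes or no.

yes

Write A = D+L+U with D = diag(12, -11, -9).
T_GS = -(D+L)⁻¹U: row 0 first, T[0,1] = -(-5)/(12) = +0.4167; later rows by forward substitution.
  T[0,:] = [+0.0000 +0.4167 +0.4167]
  T[1,:] = [+0.0000 -0.1136 -0.6591]
  T[2,:] = [+0.0000 -0.2062 -0.0850]
|roots of det(T-λI)|: 0.4683, 0.2696, 0.0000.
ρ = 0.4683; 0.4683 < 1: convergent.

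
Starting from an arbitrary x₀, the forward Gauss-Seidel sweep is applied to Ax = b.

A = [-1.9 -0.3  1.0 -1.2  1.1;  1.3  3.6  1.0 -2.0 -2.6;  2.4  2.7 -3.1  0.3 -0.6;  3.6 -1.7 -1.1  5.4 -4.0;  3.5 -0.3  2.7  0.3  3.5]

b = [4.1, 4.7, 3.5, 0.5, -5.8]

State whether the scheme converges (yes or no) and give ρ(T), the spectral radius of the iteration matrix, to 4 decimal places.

Diagonal D = diag(-1.9, 3.6, -3.1, 5.4, 3.5); L, U strict lower/upper.
GS T = -(D+L)⁻¹U: row 0 first, T[0,3] = -(-1.2)/(-1.9) = -0.6316; later rows by forward substitution.
  T[0,:] = [+0.0000 -0.1579 +0.5263 -0.6316 +0.5789]
  T[1,:] = [+0.0000 +0.0570 -0.4678 +0.7836 +0.5132]
  T[2,:] = [+0.0000 -0.0726 +0.0000 +0.2903 +0.7016]
  T[3,:] = [+0.0000 +0.1084 -0.4982 +0.7269 +0.6592]
  T[4,:] = [+0.0000 +0.2095 -0.5237 +0.4125 -1.1327]
moduli |λ_i(T)| = 1.1244, 0.7152, 0.0996, 0.0392, 0.0000.
ρ = 1.1244; 1.1244 > 1: divergent.

no, ρ = 1.1244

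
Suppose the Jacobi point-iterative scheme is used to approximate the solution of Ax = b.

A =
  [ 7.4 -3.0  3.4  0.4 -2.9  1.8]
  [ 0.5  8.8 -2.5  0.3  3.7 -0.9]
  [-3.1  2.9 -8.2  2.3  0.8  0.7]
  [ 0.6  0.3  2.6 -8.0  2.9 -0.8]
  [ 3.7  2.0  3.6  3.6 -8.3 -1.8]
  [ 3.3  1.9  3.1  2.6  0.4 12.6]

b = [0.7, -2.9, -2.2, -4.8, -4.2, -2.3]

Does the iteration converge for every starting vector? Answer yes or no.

A = D + L + U where D = diag(7.4, 8.8, -8.2, -8, -8.3, 12.6).
Jacobi: T = -D⁻¹(L+U), T[4,5] = -(-1.8)/(-8.3) = -0.2169; T[4,4] = 0.
  T[0,:] = [+0.0000 +0.4054 -0.4595 -0.0541 +0.3919 -0.2432]
  T[1,:] = [-0.0568 +0.0000 +0.2841 -0.0341 -0.4205 +0.1023]
  T[2,:] = [-0.3780 +0.3537 +0.0000 +0.2805 +0.0976 +0.0854]
  T[3,:] = [+0.0750 +0.0375 +0.3250 +0.0000 +0.3625 -0.1000]
  T[4,:] = [+0.4458 +0.2410 +0.4337 +0.4337 +0.0000 -0.2169]
  T[5,:] = [-0.2619 -0.1508 -0.2460 -0.2063 -0.0317 +0.0000]
|roots of det(T-λI)|: 0.8582, 0.5443, 0.5443, 0.4271, 0.3684, 0.1235.
ρ = 0.8582; 0.8582 < 1, so it converges for any x₀.

yes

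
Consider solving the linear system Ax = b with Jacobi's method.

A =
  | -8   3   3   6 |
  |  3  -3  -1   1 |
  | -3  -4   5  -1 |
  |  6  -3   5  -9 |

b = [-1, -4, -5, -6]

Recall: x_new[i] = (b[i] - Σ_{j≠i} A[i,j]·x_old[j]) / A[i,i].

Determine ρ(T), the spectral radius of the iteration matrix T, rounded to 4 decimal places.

1.2665

Split A = D + L + U, D = diag(-8, -3, 5, -9).
Jacobi: T = -D⁻¹(L+U), T[1,2] = -(-1)/(-3) = -0.3333; T[1,1] = 0.
  T[0,:] = [+0.0000, +0.3750, +0.3750, +0.7500]
  T[1,:] = [+1.0000, +0.0000, -0.3333, +0.3333]
  T[2,:] = [+0.6000, +0.8000, +0.0000, +0.2000]
  T[3,:] = [+0.6667, -0.3333, +0.5556, +0.0000]
eigenvalue magnitudes: 1.2665, 0.9508, 0.6860, 0.6860.
ρ = 1.2665; 1.2665 > 1 ⇒ diverges.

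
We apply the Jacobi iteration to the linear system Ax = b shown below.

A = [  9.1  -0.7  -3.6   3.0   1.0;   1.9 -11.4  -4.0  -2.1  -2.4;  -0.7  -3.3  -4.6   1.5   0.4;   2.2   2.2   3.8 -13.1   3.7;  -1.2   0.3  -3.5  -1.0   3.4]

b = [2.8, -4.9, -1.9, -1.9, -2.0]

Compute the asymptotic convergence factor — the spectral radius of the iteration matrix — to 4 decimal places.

0.9122

Diagonal D = diag(9.1, -11.4, -4.6, -13.1, 3.4); L, U strict lower/upper.
T_J = -D⁻¹(L+U): T[1,4] = -(-2.4)/(-11.4) = -0.2105; T[1,1] = 0.
  T[0,:] = [+0.0000  +0.0769  +0.3956  -0.3297  -0.1099]
  T[1,:] = [+0.1667  +0.0000  -0.3509  -0.1842  -0.2105]
  T[2,:] = [-0.1522  -0.7174  +0.0000  +0.3261  +0.0870]
  T[3,:] = [+0.1679  +0.1679  +0.2901  +0.0000  +0.2824]
  T[4,:] = [+0.3529  -0.0882  +1.0294  +0.2941  +0.0000]
|eigenvalues of T|: 0.9122, 0.4559, 0.4559, 0.4030, 0.4030.
ρ(T) = max|λ| = 0.9122; 0.9122 < 1: convergent.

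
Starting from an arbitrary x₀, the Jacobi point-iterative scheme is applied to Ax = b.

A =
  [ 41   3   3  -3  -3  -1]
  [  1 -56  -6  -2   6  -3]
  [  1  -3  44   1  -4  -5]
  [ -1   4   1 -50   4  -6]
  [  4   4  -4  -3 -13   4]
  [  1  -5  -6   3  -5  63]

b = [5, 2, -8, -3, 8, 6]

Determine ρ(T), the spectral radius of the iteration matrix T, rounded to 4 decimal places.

0.2395

Split A = D + L + U, D = diag(41, -56, 44, -50, -13, 63).
Jacobi: T = -D⁻¹(L+U), T[4,0] = -(4)/(-13) = +0.3077; T[4,4] = 0.
  T[0,:] = [+0.0000, -0.0732, -0.0732, +0.0732, +0.0732, +0.0244]
  T[1,:] = [+0.0179, +0.0000, -0.1071, -0.0357, +0.1071, -0.0536]
  T[2,:] = [-0.0227, +0.0682, +0.0000, -0.0227, +0.0909, +0.1136]
  T[3,:] = [-0.0200, +0.0800, +0.0200, +0.0000, +0.0800, -0.1200]
  T[4,:] = [+0.3077, +0.3077, -0.3077, -0.2308, +0.0000, +0.3077]
  T[5,:] = [-0.0159, +0.0794, +0.0952, -0.0476, +0.0794, +0.0000]
moduli |λ_i(T)| = 0.2395, 0.1470, 0.1470, 0.1200, 0.1138, 0.1138.
spectral radius ρ = 0.2395; 0.2395 < 1: convergent.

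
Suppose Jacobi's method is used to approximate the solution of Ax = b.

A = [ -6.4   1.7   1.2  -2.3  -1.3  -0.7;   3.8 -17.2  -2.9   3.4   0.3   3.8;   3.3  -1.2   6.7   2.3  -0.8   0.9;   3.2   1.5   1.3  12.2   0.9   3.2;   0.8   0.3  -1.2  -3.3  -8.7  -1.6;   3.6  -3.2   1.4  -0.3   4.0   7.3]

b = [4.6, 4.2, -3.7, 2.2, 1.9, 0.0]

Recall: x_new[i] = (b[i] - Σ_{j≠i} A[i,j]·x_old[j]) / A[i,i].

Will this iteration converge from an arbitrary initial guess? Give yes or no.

Let D = diag(-6.4, -17.2, 6.7, 12.2, -8.7, 7.3); L, U the strict triangles.
T_J = -D⁻¹(L+U): T[5,3] = -(-0.3)/(7.3) = +0.0411; T[5,5] = 0.
  T[0,:] = [+0.0000, +0.2656, +0.1875, -0.3594, -0.2031, -0.1094]
  T[1,:] = [+0.2209, +0.0000, -0.1686, +0.1977, +0.0174, +0.2209]
  T[2,:] = [-0.4925, +0.1791, +0.0000, -0.3433, +0.1194, -0.1343]
  T[3,:] = [-0.2623, -0.1230, -0.1066, +0.0000, -0.0738, -0.2623]
  T[4,:] = [+0.0920, +0.0345, -0.1379, -0.3793, +0.0000, -0.1839]
  T[5,:] = [-0.4932, +0.4384, -0.1918, +0.0411, -0.5479, +0.0000]
|eigenvalues of T|: 0.8248, 0.5084, 0.5084, 0.3343, 0.3343, 0.0101.
spectral radius ρ = 0.8248; 0.8248 < 1, so it converges for any x₀.

yes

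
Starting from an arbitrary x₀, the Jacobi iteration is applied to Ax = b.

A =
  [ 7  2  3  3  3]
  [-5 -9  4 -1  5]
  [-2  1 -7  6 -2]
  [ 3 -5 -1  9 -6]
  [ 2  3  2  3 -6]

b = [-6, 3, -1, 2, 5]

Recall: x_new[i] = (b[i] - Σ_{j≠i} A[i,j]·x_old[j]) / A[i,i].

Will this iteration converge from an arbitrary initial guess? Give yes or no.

Split A = D + L + U, D = diag(7, -9, -7, 9, -6).
T_J = -D⁻¹(L+U): T[0,2] = -(3)/(7) = -0.4286; T[0,0] = 0.
  T[0,:] = [+0.0000  -0.2857  -0.4286  -0.4286  -0.4286]
  T[1,:] = [-0.5556  +0.0000  +0.4444  -0.1111  +0.5556]
  T[2,:] = [-0.2857  +0.1429  +0.0000  +0.8571  -0.2857]
  T[3,:] = [-0.3333  +0.5556  +0.1111  +0.0000  +0.6667]
  T[4,:] = [+0.3333  +0.5000  +0.3333  +0.5000  +0.0000]
|roots of det(T-λI)|: 1.3332, 0.6734, 0.6734, 0.3487, 0.3487.
ρ = 1.3332; 1.3332 > 1: divergent.

no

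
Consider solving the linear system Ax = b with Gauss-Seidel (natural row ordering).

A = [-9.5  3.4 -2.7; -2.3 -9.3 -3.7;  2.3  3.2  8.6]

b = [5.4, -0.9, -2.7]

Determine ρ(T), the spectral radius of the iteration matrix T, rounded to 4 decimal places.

A = D + L + U where D = diag(-9.5, -9.3, 8.6).
T_GS = -(D+L)⁻¹U: row 0 first, T[0,2] = -(-2.7)/(-9.5) = -0.2842; later rows by forward substitution.
  T[0,:] = [+0.0000  +0.3579  -0.2842]
  T[1,:] = [+0.0000  -0.0885  -0.3276]
  T[2,:] = [+0.0000  -0.0628  +0.1979]
eigenvalue magnitudes: 0.2574, 0.1480, 0.0000.
ρ(T) = max|λ| = 0.2574; 0.2574 < 1: convergent.

0.2574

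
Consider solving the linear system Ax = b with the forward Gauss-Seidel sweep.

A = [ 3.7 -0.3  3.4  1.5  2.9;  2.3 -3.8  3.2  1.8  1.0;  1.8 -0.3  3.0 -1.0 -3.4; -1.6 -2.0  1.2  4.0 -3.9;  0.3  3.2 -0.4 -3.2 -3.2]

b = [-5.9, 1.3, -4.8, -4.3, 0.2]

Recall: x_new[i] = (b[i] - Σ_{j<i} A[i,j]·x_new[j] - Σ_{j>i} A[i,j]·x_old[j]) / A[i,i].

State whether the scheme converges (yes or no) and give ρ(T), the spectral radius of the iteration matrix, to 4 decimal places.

no, ρ = 1.1229

Let D = diag(3.7, -3.8, 3, 4, -3.2); L, U the strict triangles.
Gauss-Seidel: T = -(D+L)⁻¹U, row 0 first, T[0,4] = -(2.9)/(3.7) = -0.7838; later rows by forward substitution.
  T[0,:] = [+0.0000  +0.0811  -0.9189  -0.4054  -0.7838]
  T[1,:] = [+0.0000  +0.0491  +0.2859  +0.2283  -0.2112]
  T[2,:] = [+0.0000  -0.0437  +0.5799  +0.5994  +1.5825]
  T[3,:] = [+0.0000  +0.0701  -0.3986  -0.2278  +0.0811]
  T[4,:] = [+0.0000  -0.0079  +0.5259  +0.3432  -0.5637]
|eigenvalues of T|: 1.1229, 0.8289, 0.1115, 0.0200, 0.0000.
spectral radius ρ = 1.1229; 1.1229 > 1: divergent.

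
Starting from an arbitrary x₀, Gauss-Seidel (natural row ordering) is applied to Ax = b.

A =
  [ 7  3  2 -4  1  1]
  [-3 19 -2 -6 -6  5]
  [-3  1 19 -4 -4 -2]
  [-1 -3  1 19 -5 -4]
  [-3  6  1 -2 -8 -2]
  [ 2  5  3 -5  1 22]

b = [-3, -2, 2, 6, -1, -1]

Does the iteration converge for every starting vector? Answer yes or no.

yes

Write A = D+L+U with D = diag(7, 19, 19, 19, -8, 22).
Gauss-Seidel: T = -(D+L)⁻¹U, row 0 first, T[0,4] = -(1)/(7) = -0.1429; later rows by forward substitution.
  T[0,:] = [+0.0000 -0.4286 -0.2857 +0.5714 -0.1429 -0.1429]
  T[1,:] = [+0.0000 -0.0677 +0.0602 +0.4060 +0.2932 -0.2857]
  T[2,:] = [+0.0000 -0.0641 -0.0483 +0.2794 +0.1725 +0.0977]
  T[3,:] = [+0.0000 -0.0299 -0.0030 +0.0795 +0.2929 +0.1528]
  T[4,:] = [+0.0000 +0.1094 +0.1470 +0.1053 +0.2218 -0.4367]
  T[5,:] = [+0.0000 +0.0513 +0.0115 -0.1690 -0.0207 +0.1192]
eigenvalue magnitudes: 0.5163, 0.2800, 0.2800, 0.0392, 0.0358, 0.0000.
ρ(T) = max|λ| = 0.5163; 0.5163 < 1, so it converges for any x₀.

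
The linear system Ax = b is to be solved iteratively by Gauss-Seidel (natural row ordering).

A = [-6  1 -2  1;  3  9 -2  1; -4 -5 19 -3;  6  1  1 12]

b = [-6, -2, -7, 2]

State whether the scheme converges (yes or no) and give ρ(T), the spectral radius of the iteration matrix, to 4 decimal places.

yes, ρ = 0.2886

Write A = D+L+U with D = diag(-6, 9, 19, 12).
T_GS = -(D+L)⁻¹U: row 0 first, T[0,3] = -(1)/(-6) = +0.1667; later rows by forward substitution.
  T[0,:] = [+0.0000, +0.1667, -0.3333, +0.1667]
  T[1,:] = [+0.0000, -0.0556, +0.3333, -0.1667]
  T[2,:] = [+0.0000, +0.0205, +0.0175, +0.1491]
  T[3,:] = [+0.0000, -0.0804, +0.1374, -0.0819]
moduli |λ_i(T)| = 0.2886, 0.1006, 0.1006, 0.0000.
ρ(T) = max|λ| = 0.2886; 0.2886 < 1: convergent.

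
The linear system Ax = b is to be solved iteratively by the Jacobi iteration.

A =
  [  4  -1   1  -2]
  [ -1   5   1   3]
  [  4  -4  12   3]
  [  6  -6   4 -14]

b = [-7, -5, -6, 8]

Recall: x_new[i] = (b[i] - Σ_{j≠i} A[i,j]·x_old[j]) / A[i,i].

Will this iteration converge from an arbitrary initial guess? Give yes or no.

yes

Let D = diag(4, 5, 12, -14); L, U the strict triangles.
Jacobi T = -D⁻¹(L+U): T[3,1] = -(-6)/(-14) = -0.4286; T[3,3] = 0.
  T[0,:] = [+0.0000 +0.2500 -0.2500 +0.5000]
  T[1,:] = [+0.2000 +0.0000 -0.2000 -0.6000]
  T[2,:] = [-0.3333 +0.3333 +0.0000 -0.2500]
  T[3,:] = [+0.4286 -0.4286 +0.2857 +0.0000]
|λ(T)| sorted: 0.8620, 0.3370, 0.3370, 0.2796.
ρ(T) = max|λ| = 0.8620; 0.8620 < 1, so it converges for any x₀.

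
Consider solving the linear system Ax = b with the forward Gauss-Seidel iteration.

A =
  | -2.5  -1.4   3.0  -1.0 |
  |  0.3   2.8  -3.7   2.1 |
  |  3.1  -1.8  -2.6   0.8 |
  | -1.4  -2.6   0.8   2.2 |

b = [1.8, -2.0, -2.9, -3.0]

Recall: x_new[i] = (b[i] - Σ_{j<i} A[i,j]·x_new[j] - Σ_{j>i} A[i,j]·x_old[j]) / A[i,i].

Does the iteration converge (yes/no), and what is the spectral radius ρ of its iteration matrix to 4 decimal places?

Write A = D+L+U with D = diag(-2.5, 2.8, -2.6, 2.2).
Gauss-Seidel: T = -(D+L)⁻¹U, row 0 first, T[0,1] = -(-1.4)/(-2.5) = -0.5600; later rows by forward substitution.
  T[0,:] = [+0.0000  -0.5600  +1.2000  -0.4000]
  T[1,:] = [+0.0000  +0.0600  +1.1929  -0.7071]
  T[2,:] = [+0.0000  -0.7092  +0.6049  +0.3203]
  T[3,:] = [+0.0000  -0.0276  +1.9534  -1.2067]
eigenvalue magnitudes: 1.1456, 0.3556, 0.3556, 0.0000.
spectral radius ρ = 1.1456; 1.1456 > 1, so it fails to converge.

no, ρ = 1.1456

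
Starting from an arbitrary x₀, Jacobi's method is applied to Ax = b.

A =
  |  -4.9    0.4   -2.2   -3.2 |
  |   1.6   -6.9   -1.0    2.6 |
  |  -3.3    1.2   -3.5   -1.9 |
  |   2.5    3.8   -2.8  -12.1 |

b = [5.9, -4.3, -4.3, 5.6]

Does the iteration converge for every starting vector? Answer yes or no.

Let D = diag(-4.9, -6.9, -3.5, -12.1); L, U the strict triangles.
Jacobi: T = -D⁻¹(L+U), T[2,0] = -(-3.3)/(-3.5) = -0.9429; T[2,2] = 0.
  T[0,:] = [+0.0000  +0.0816  -0.4490  -0.6531]
  T[1,:] = [+0.2319  +0.0000  -0.1449  +0.3768]
  T[2,:] = [-0.9429  +0.3429  +0.0000  -0.5429]
  T[3,:] = [+0.2066  +0.3140  -0.2314  +0.0000]
|λ(T)| sorted: 0.7809, 0.5841, 0.5841, 0.2304.
ρ = 0.7809; 0.7809 < 1, so it converges for any x₀.

yes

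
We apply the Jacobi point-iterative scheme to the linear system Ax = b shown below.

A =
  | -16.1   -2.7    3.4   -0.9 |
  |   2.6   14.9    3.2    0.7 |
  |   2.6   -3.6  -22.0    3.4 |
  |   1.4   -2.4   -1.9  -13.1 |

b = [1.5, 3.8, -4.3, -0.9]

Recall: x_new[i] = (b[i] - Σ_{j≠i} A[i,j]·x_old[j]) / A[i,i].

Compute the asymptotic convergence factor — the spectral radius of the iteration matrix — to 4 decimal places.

Let D = diag(-16.1, 14.9, -22, -13.1); L, U the strict triangles.
Jacobi: T = -D⁻¹(L+U), T[2,1] = -(-3.6)/(-22) = -0.1636; T[2,2] = 0.
  T[0,:] = [+0.0000  -0.1677  +0.2112  -0.0559]
  T[1,:] = [-0.1745  +0.0000  -0.2148  -0.0470]
  T[2,:] = [+0.1182  -0.1636  +0.0000  +0.1545]
  T[3,:] = [+0.1069  -0.1832  -0.1450  +0.0000]
moduli |λ_i(T)| = 0.3702, 0.1872, 0.1822, 0.1822.
ρ = 0.3702; 0.3702 < 1, so it converges for any x₀.

0.3702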